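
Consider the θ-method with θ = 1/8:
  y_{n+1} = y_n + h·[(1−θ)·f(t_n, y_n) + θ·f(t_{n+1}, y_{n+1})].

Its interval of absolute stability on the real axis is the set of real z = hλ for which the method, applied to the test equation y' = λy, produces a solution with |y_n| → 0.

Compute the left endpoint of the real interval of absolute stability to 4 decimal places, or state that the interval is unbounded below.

z* = -2.6667.

On y'=λy, z=hλ:
  y_{n+1} = y_n + z·[7/8·y_n + 1/8·y_{n+1}] ⇒ (1 − 1/8z)y_{n+1} = (1 + 7/8z)y_n
  ⇒ R(z) = (1 + 7/8z)/(1 − 1/8z).

Solve |R(x)|<1 on ℝ⁻.
x=-0.38: |R|=0.6372
R=−1: 1+7/8x = −1+1/8x ⇒ -3/4x=2 ⇒ x=2/(-3/4)=-2.6667
Confirm numerically:
  x=-2.621: |R|=0.97420 <1
  x=-2.614: |R|=0.97023 <1
  x=-2.357: |R|=0.82060 <1
  x=-1.288: |R|=0.10939 <1
  x=-3.245: |R|=1.30858 >1
  x=-2.709: |R|=1.02372 >1
Stable set (-2.6667, 0).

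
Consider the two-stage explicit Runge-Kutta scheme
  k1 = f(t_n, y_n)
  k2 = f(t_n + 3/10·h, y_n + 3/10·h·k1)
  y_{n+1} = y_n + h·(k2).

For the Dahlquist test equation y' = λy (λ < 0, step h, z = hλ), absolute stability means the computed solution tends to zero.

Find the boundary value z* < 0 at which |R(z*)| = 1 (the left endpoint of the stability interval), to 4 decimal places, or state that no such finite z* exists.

Test eqn y'=λy, z=hλ:
  k1=λy_n ⇒ h·k1=z·y_n;  k2=λ(1+3/10z)y_n ⇒ h·k2=z(1+3/10z)y_n
  y_{n+1}/y_n = 1 + z(1+3/10z) = 1 + z + 3/10z²
  R(z) = 1 + z + 3/10z².

Need |R(x)|<1, x<0.
x=-0.77: |R|=0.4079
R=1: x+3/10x²=0 ⇒ x=−10/3=-3.3333; min R=1−1/(4·3/10)=0.1667>−1
Confirm numerically:
  x=-2.479: |R|=0.36463 <1
  x=-2.460: |R|=0.35548 <1
  x=-2.080: |R|=0.21792 <1
  x=-3.596: |R|=1.28336 >1
  x=-3.422: |R|=1.09103 >1
So |R|<1 on (-3.3333, 0).

z* = -3.3333.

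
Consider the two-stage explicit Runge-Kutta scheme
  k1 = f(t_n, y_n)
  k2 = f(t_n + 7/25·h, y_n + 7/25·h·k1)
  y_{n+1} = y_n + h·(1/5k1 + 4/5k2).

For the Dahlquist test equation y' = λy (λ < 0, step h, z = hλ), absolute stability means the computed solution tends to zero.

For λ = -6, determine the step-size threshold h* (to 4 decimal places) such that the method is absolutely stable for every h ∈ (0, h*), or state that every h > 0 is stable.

(-4.4643,0); λ=-6 ⇒ h* = (125/28)/6 = 0.7440.

With y'=λy (z=hλ):
  k1=λy_n ⇒ h·k1=z·y_n;  k2=λ(1+7/25z)y_n ⇒ h·k2=z(1+7/25z)y_n
  y_{n+1}/y_n = 1 + 1/5z + 4/5z(1+7/25z) = 1 + z + 28/125z²
  R(z) = 1 + z + 28/125z².

Need |R(x)|<1, x<0.
x=-1.58: |R|=0.0208
R=1: x+28/125x²=0 ⇒ x=−125/28=-4.4643; min R=1−1/(4·28/125)=-0.1161>−1
Confirm numerically:
  x=-4.283: |R|=0.82608 <1
  x=-3.433: |R|=0.20695 <1
  x=-2.125: |R|=0.11350 <1
  x=-4.651: |R|=1.19452 >1
  x=-4.608: |R|=1.14834 >1
  x=-4.529: |R|=1.06565 >1
Interval (-4.4643, 0).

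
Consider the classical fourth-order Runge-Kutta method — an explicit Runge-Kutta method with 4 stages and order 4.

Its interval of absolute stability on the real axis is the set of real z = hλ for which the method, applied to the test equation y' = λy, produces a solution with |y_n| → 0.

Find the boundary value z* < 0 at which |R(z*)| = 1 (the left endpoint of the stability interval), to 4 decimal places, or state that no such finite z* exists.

z* = -2.7853.

Test eqn y'=λy, z=hλ:
  order 4, 4-stage ⇒ R(z)=1+z+z^2/2+z^3/6+z^4/24
  (e.g. R(-1.32)=0.29437, |R|=0.29437)

Find x<0 with |R(x)|<1.
x=-1.32: |R|=0.2944
|R(-1.43)|=0.2793 |R(-1.21)|=0.3161 |R(-0.77)|=0.4650
Bisect:
  x_lo=-3.1369 |R|=1.6731  x_hi=-0.3926 |R|=0.6754
  mid=-1.76473 |R|=0.28054 →hi
  mid=-2.45081 |R|=0.60221 →hi
  mid=-2.79385 |R|=1.01297 →lo
  mid=-2.62233 |R|=0.78084 →hi
  mid=-2.70809 |R|=0.88970 →hi
  mid=-2.75097 |R|=0.94947 →hi
  mid=-2.77241 |R|=0.98074 →hi
  mid=-2.78313 |R|=0.99674 →hi
  ...
  [-2.78530,-2.78514] ⇒ x*=-2.7853
So |R|<1 on (-2.7853, 0).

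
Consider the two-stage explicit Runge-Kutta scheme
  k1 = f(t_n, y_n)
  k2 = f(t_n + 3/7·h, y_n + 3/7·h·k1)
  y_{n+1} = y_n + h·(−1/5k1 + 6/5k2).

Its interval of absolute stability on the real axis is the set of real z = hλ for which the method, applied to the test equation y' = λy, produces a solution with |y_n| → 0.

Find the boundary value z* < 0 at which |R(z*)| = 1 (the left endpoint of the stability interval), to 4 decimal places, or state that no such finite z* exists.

Test eqn y'=λy, z=hλ:
  k1=λy_n ⇒ h·k1=z·y_n;  k2=λ(1+3/7z)y_n ⇒ h·k2=z(1+3/7z)y_n
  y_{n+1}/y_n = 1 − 1/5z + 6/5z(1+3/7z) = 1 + z + 18/35z²
  R(z) = 1 + z + 18/35z².

Boundary: |R(x)|=1, x<0.
x=-1.31: |R|=0.5726
R=1: x+18/35x²=0 ⇒ x=−35/18=-1.9444; min R=1−1/(4·18/35)=0.5139>−1
Confirm numerically:
  x=-1.678: |R|=0.77007 <1
  x=-1.504: |R|=0.65932 <1
  x=-1.146: |R|=0.52942 <1
  x=-1.106: |R|=0.52309 <1
  x=-2.365: |R|=1.51152 >1
  x=-2.311: |R|=1.43566 >1
Stable set (-1.9444, 0).

left endpoint -1.9444.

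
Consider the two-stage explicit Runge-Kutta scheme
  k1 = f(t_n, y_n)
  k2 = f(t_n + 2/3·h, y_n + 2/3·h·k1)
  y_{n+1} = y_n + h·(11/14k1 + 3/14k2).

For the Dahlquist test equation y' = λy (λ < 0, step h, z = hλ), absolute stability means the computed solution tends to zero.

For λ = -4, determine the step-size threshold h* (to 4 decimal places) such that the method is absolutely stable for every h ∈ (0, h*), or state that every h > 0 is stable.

Test eqn y'=λy, z=hλ:
  k1=λy_n ⇒ h·k1=z·y_n;  k2=λ(1+2/3z)y_n ⇒ h·k2=z(1+2/3z)y_n
  y_{n+1}/y_n = 1 + 11/14z + 3/14z(1+2/3z) = 1 + z + 1/7z²
  Hence R(z) = 1 + z + 1/7z².

Boundary: |R(x)|=1, x<0.
x=-1.04: |R|=0.1145
R=1: x+1/7x²=0 ⇒ x=−7=-7.0000; min R=1−1/(4·1/7)=-0.7500>−1
Confirm numerically:
  x=-6.516: |R|=0.54947 <1
  x=-5.613: |R|=0.11218 <1
  x=-4.526: |R|=0.59962 <1
  x=-3.239: |R|=0.74027 <1
  x=-7.599: |R|=1.65026 >1
  x=-7.203: |R|=1.20889 >1
  x=-7.113: |R|=1.11482 >1
Stable set (-7.0000, 0).

(-7.0000,0); λ=-4 ⇒ h* = (7)/4 = 1.7500.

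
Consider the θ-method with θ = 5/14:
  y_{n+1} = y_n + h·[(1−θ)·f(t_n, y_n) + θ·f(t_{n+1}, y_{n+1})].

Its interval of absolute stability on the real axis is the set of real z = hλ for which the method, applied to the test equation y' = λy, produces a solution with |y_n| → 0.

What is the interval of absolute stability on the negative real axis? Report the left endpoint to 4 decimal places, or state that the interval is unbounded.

(-7.0000, 0).

With y'=λy (z=hλ):
  y_{n+1} = y_n + z·[9/14·y_n + 5/14·y_{n+1}] ⇒ (1 − 5/14z)y_{n+1} = (1 + 9/14z)y_n
  so R(z) = (1 + 9/14z)/(1 − 5/14z).

Boundary: |R(x)|=1, x<0.
x=-1.55: |R|=0.0023
R=−1: 1+9/14x = −1+5/14x ⇒ -2/7x=2 ⇒ x=2/(-2/7)=-7.0000
Confirm numerically:
  x=-4.401: |R|=0.71126 <1
  x=-4.093: |R|=0.66261 <1
  x=-3.560: |R|=0.56730 <1
  x=-7.443: |R|=1.03460 >1
  x=-7.074: |R|=1.00600 >1
Interval (-7.0000, 0).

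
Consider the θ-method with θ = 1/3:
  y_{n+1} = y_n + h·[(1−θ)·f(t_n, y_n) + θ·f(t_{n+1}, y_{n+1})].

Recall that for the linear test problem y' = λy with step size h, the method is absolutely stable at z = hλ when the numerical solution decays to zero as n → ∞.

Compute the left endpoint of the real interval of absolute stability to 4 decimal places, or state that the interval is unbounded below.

Test eqn y'=λy, z=hλ:
  y_{n+1} = y_n + z·[2/3·y_n + 1/3·y_{n+1}] ⇒ (1 − 1/3z)y_{n+1} = (1 + 2/3z)y_n
  R(z) = (1 + 2/3z)/(1 − 1/3z).

Solve |R(x)|<1 on ℝ⁻.
x=-1.08: |R|=0.2059
R=−1: 1+2/3x = −1+1/3x ⇒ -1/3x=2 ⇒ x=2/(-1/3)=-6.0000
Confirm numerically:
  x=-5.669: |R|=0.96182 <1
  x=-5.020: |R|=0.87781 <1
  x=-3.474: |R|=0.60982 <1
  x=-2.792: |R|=0.44613 <1
  x=-6.497: |R|=1.05233 >1
  x=-6.256: |R|=1.02766 >1
So |R|<1 on (-6.0000, 0).

left endpoint -6.0000.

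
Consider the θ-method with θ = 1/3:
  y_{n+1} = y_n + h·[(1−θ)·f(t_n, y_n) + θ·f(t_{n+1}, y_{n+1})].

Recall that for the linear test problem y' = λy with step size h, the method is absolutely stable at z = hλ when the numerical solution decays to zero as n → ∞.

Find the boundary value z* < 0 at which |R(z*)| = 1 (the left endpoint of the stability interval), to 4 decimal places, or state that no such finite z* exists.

z* = -6.0000.

With y'=λy (z=hλ):
  y_{n+1} = y_n + z·[2/3·y_n + 1/3·y_{n+1}] ⇒ (1 − 1/3z)y_{n+1} = (1 + 2/3z)y_n
  Hence R(z) = (1 + 2/3z)/(1 − 1/3z).

Boundary: |R(x)|=1, x<0.
x=-1.26: |R|=0.1127
R=−1: 1+2/3x = −1+1/3x ⇒ -1/3x=2 ⇒ x=2/(-1/3)=-6.0000
Confirm numerically:
  x=-5.252: |R|=0.90936 <1
  x=-2.748: |R|=0.43424 <1
  x=-2.641: |R|=0.40454 <1
  x=-6.349: |R|=1.03733 >1
  x=-6.110: |R|=1.01207 >1
Stable set (-6.0000, 0).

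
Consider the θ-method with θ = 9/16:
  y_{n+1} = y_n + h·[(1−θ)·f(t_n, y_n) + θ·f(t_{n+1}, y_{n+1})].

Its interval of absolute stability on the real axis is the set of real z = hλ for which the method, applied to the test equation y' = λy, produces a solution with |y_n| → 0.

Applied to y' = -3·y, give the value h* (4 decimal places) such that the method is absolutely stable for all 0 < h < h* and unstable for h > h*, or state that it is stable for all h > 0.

Test eqn y'=λy, z=hλ:
  y_{n+1} = y_n + z·[7/16·y_n + 9/16·y_{n+1}] ⇒ (1 − 9/16z)y_{n+1} = (1 + 7/16z)y_n
  Hence R(z) = (1 + 7/16z)/(1 − 9/16z).

Find x<0 with |R(x)|<1.
x=-1.1: |R|=0.3205
x=-2: |R|=0.0588
x=-10: |R|=0.5094
x=-100: |R|=0.7467
θ=9/16≥1/2 ⇒ |1+7/16x|<|1−9/16x| ∀x<0 ⇒ stable on all of ℝ⁻.

(−∞, 0) — no finite endpoint. Any h>0 works for λ=-3.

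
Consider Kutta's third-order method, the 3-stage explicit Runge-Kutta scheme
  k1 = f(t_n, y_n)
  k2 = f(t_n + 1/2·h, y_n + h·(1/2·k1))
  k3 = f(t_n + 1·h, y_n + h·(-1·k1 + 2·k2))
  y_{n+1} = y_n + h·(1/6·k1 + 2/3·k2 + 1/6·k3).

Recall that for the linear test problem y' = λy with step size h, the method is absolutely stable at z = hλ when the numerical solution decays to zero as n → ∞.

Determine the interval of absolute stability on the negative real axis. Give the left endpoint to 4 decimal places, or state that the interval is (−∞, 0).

Test eqn y'=λy, z=hλ:
  order 3, 3-stage ⇒ R(z)=1+z+z^2/2+z^3/6
  (e.g. R(-0.85)=0.40890, |R|=0.40890)

Boundary: |R(x)|=1, x<0.
x=-0.85: |R|=0.4089
|R(-2.29)|=0.6694 |R(-1.84)|=0.1855 |R(-1.68)|=0.0591
Bisect:
  x_lo=-3.2856 |R|=2.7995  x_hi=-0.2885 |R|=0.7491
  mid=-1.78706 |R|=0.14145 →hi
  mid=-2.53633 |R|=1.03921 →lo
  mid=-2.16170 |R|=0.50881 →hi
  mid=-2.34901 |R|=0.75034 →hi
  mid=-2.44267 |R|=0.88845 →hi
  mid=-2.48950 |R|=0.96219 →hi
  mid=-2.51292 |R|=1.00029 →lo
  ...
  [-2.51292,-2.51274] ⇒ x*=-2.5127
Interval (-2.5127, 0).

z∈(-2.5127,0).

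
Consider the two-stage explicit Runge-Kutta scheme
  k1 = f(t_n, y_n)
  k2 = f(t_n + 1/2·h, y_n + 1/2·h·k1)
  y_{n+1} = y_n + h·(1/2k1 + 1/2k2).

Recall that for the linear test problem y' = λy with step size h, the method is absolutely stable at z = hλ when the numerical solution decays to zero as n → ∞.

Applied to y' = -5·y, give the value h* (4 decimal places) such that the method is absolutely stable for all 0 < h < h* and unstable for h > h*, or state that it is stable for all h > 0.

With y'=λy (z=hλ):
  k1=λy_n ⇒ h·k1=z·y_n;  k2=λ(1+1/2z)y_n ⇒ h·k2=z(1+1/2z)y_n
  y_{n+1}/y_n = 1 + 1/2z + 1/2z(1+1/2z) = 1 + z + 1/4z²
  Hence R(z) = 1 + z + 1/4z².

Need |R(x)|<1, x<0.
x=-1.62: |R|=0.0361
R=1: x+1/4x²=0 ⇒ x=−4=-4.0000; min R=1−1/(4·1/4)=0.0000>−1
Confirm numerically:
  x=-2.567: |R|=0.08037 <1
  x=-2.098: |R|=0.00240 <1
  x=-2.032: |R|=0.00026 <1
  x=-4.469: |R|=1.52399 >1
  x=-4.415: |R|=1.45806 >1
  x=-4.313: |R|=1.33749 >1
Interval (-4.0000, 0).

(-4.0000,0); λ=-5 ⇒ h* = (4)/5 = 0.8000.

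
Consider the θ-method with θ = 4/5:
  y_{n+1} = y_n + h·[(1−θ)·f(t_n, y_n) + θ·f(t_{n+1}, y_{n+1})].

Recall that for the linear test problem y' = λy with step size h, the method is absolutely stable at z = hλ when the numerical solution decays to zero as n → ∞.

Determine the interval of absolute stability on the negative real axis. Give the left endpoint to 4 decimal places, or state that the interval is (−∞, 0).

With y'=λy (z=hλ):
  y_{n+1} = y_n + z·[1/5·y_n + 4/5·y_{n+1}] ⇒ (1 − 4/5z)y_{n+1} = (1 + 1/5z)y_n
  Hence R(z) = (1 + 1/5z)/(1 − 4/5z).

Need |R(x)|<1, x<0.
x=-0.85: |R|=0.4940
x=-2: |R|=0.2308
x=-10: |R|=0.1111
x=-100: |R|=0.2346
θ=4/5≥1/2 ⇒ |1+1/5x|<|1−4/5x| ∀x<0 ⇒ unbounded interval.

(−∞, 0) — no finite endpoint.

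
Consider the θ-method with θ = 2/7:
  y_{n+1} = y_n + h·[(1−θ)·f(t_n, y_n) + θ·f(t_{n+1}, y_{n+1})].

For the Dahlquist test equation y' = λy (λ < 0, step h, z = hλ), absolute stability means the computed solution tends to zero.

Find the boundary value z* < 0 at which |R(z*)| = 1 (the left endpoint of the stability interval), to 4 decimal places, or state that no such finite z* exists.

left endpoint -4.6667.

Test eqn y'=λy, z=hλ:
  y_{n+1} = y_n + z·[5/7·y_n + 2/7·y_{n+1}] ⇒ (1 − 2/7z)y_{n+1} = (1 + 5/7z)y_n
  so R(z) = (1 + 5/7z)/(1 − 2/7z).

Need |R(x)|<1, x<0.
x=-1.55: |R|=0.0743
R=−1: 1+5/7x = −1+2/7x ⇒ -3/7x=2 ⇒ x=2/(-3/7)=-4.6667
Confirm numerically:
  x=-4.529: |R|=0.97428 <1
  x=-3.741: |R|=0.80824 <1
  x=-2.377: |R|=0.41560 <1
  x=-5.242: |R|=1.09872 >1
  x=-5.208: |R|=1.09325 >1
  x=-5.148: |R|=1.08349 >1
Interval (-4.6667, 0).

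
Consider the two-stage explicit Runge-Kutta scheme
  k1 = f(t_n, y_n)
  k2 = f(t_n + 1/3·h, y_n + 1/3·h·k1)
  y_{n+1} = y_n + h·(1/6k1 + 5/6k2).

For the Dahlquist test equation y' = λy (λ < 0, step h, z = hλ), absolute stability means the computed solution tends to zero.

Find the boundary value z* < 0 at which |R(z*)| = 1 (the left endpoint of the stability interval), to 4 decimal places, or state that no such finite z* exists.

Test eqn y'=λy, z=hλ:
  k1=λy_n ⇒ h·k1=z·y_n;  k2=λ(1+1/3z)y_n ⇒ h·k2=z(1+1/3z)y_n
  y_{n+1}/y_n = 1 + 1/6z + 5/6z(1+1/3z) = 1 + z + 5/18z²
  so R(z) = 1 + z + 5/18z².

Need |R(x)|<1, x<0.
x=-1.55: |R|=0.1174
R=1: x+5/18x²=0 ⇒ x=−18/5=-3.6000; min R=1−1/(4·5/18)=0.1000>−1
Confirm numerically:
  x=-3.131: |R|=0.59210 <1
  x=-1.873: |R|=0.10148 <1
  x=-1.651: |R|=0.10617 <1
  x=-4.198: |R|=1.69733 >1
  x=-3.731: |R|=1.13577 >1
So |R|<1 on (-3.6000, 0).

left endpoint -3.6000.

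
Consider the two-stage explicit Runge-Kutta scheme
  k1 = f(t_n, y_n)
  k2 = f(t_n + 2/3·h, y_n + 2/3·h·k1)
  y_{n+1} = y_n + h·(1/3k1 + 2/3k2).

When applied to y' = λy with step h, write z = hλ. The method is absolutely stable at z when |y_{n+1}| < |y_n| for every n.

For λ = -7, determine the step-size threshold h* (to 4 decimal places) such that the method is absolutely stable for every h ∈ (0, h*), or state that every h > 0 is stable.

(-2.2500,0); λ=-7 ⇒ h* = (9/4)/7 = 0.3214.

Test eqn y'=λy, z=hλ:
  k1=λy_n ⇒ h·k1=z·y_n;  k2=λ(1+2/3z)y_n ⇒ h·k2=z(1+2/3z)y_n
  y_{n+1}/y_n = 1 + 1/3z + 2/3z(1+2/3z) = 1 + z + 4/9z²
  ⇒ R(z) = 1 + z + 4/9z².

Solve |R(x)|<1 on ℝ⁻.
x=-1.53: |R|=0.5104
R=1: x+4/9x²=0 ⇒ x=−9/4=-2.2500; min R=1−1/(4·4/9)=0.4375>−1
Confirm numerically:
  x=-2.136: |R|=0.89178 <1
  x=-1.569: |R|=0.52512 <1
  x=-1.053: |R|=0.43980 <1
  x=-2.838: |R|=1.74166 >1
  x=-2.737: |R|=1.59241 >1
  x=-2.306: |R|=1.05739 >1
Interval (-2.2500, 0).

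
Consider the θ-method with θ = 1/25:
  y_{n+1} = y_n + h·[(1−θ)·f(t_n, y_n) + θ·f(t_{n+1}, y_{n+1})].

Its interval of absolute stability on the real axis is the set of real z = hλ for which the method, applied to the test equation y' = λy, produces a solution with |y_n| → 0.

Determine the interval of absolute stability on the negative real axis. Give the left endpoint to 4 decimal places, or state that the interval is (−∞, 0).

Set f=λy, z=hλ:
  y_{n+1} = y_n + z·[24/25·y_n + 1/25·y_{n+1}] ⇒ (1 − 1/25z)y_{n+1} = (1 + 24/25z)y_n
  R(z) = (1 + 24/25z)/(1 − 1/25z).

Need |R(x)|<1, x<0.
x=-0.9: |R|=0.1313
R=−1: 1+24/25x = −1+1/25x ⇒ -23/25x=2 ⇒ x=2/(-23/25)=-2.1739
Confirm numerically:
  x=-1.832: |R|=0.70692 <1
  x=-1.286: |R|=0.22308 <1
  x=-1.053: |R|=0.01044 <1
  x=-1.001: |R|=0.03754 <1
  x=-2.331: |R|=1.13219 >1
  x=-2.317: |R|=1.12047 >1
  x=-2.268: |R|=1.07936 >1
So |R|<1 on (-2.1739, 0).

(-2.1739, 0).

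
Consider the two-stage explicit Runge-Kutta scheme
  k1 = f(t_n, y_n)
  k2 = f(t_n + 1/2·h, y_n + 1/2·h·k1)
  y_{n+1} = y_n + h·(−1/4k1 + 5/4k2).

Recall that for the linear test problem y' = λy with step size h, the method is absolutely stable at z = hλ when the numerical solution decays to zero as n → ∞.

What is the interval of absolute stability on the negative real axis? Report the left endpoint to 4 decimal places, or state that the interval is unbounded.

(-1.6000, 0).

On y'=λy, z=hλ:
  k1=λy_n ⇒ h·k1=z·y_n;  k2=λ(1+1/2z)y_n ⇒ h·k2=z(1+1/2z)y_n
  y_{n+1}/y_n = 1 − 1/4z + 5/4z(1+1/2z) = 1 + z + 5/8z²
  R(z) = 1 + z + 5/8z².

Solve |R(x)|<1 on ℝ⁻.
x=-0.42: |R|=0.6903
R=1: x+5/8x²=0 ⇒ x=−8/5=-1.6000; min R=1−1/(4·5/8)=0.6000>−1
Confirm numerically:
  x=-1.345: |R|=0.78564 <1
  x=-0.851: |R|=0.60163 <1
  x=-0.782: |R|=0.60020 <1
  x=-2.156: |R|=1.74921 >1
  x=-1.939: |R|=1.41083 >1
Interval (-1.6000, 0).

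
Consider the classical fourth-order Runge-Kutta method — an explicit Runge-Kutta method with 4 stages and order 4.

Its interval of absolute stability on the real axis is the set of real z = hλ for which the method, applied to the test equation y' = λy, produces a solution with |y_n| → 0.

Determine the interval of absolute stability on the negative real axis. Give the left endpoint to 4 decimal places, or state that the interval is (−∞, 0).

Set f=λy, z=hλ:
  order 4, 4-stage ⇒ R(z)=1+z+z^2/2+z^3/6+z^4/24
  (e.g. R(-1.7)=0.27417, |R|=0.27417)

Need |R(x)|<1, x<0.
x=-1.7: |R|=0.2742
|R(-0.61)|=0.5440 |R(-0.53)|=0.5889 |R(-0.5)|=0.6068
Bisect:
  x_lo=-3.1430 |R|=1.6875  x_hi=-0.1581 |R|=0.8538
  mid=-1.65054 |R|=0.27142 →hi
  mid=-2.39676 |R|=0.55574 →hi
  mid=-2.76987 |R|=0.97699 →hi
  mid=-2.95642 |R|=1.29019 →lo
  mid=-2.86314 |R|=1.12386 →lo
  mid=-2.81651 |R|=1.04809 →lo
  mid=-2.79319 |R|=1.01197 →lo
  mid=-2.78153 |R|=0.99434 →hi
  mid=-2.78736 |R|=1.00311 →lo
  ...
  [-2.78535,-2.78517] ⇒ x*=-2.7853
So |R|<1 on (-2.7853, 0).

z∈(-2.7853,0).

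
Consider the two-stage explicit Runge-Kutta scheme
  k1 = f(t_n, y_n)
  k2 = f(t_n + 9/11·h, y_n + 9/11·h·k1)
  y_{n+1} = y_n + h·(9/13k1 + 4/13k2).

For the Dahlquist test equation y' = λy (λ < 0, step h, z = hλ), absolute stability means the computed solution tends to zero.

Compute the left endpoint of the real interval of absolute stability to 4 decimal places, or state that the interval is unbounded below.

z* = -3.9722.

Set f=λy, z=hλ:
  k1=λy_n ⇒ h·k1=z·y_n;  k2=λ(1+9/11z)y_n ⇒ h·k2=z(1+9/11z)y_n
  y_{n+1}/y_n = 1 + 9/13z + 4/13z(1+9/11z) = 1 + z + 36/143z²
  ⇒ R(z) = 1 + z + 36/143z².

Boundary: |R(x)|=1, x<0.
x=-1.34: |R|=0.1120
R=1: x+36/143x²=0 ⇒ x=−143/36=-3.9722; min R=1−1/(4·36/143)=0.0069>−1
Confirm numerically:
  x=-2.890: |R|=0.21263 <1
  x=-2.036: |R|=0.00757 <1
  x=-1.595: |R|=0.04545 <1
  x=-4.369: |R|=1.43641 >1
  x=-4.319: |R|=1.37705 >1
Interval (-3.9722, 0).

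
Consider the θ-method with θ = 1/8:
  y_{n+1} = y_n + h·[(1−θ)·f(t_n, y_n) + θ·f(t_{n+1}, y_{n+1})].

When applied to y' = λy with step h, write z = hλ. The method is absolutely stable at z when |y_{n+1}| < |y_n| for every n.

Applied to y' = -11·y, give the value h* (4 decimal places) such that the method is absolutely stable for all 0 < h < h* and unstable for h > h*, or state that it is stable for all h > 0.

With y'=λy (z=hλ):
  y_{n+1} = y_n + z·[7/8·y_n + 1/8·y_{n+1}] ⇒ (1 − 1/8z)y_{n+1} = (1 + 7/8z)y_n
  ⇒ R(z) = (1 + 7/8z)/(1 − 1/8z).

Need |R(x)|<1, x<0.
x=-0.98: |R|=0.1269
R=−1: 1+7/8x = −1+1/8x ⇒ -3/4x=2 ⇒ x=2/(-3/4)=-2.6667
Confirm numerically:
  x=-1.806: |R|=0.47338 <1
  x=-1.453: |R|=0.22966 <1
  x=-1.222: |R|=0.06007 <1
  x=-3.122: |R|=1.24564 >1
  x=-2.969: |R|=1.16538 >1
  x=-2.902: |R|=1.12952 >1
Stable set (-2.6667, 0).

(-2.6667,0); λ=-11 ⇒ h* = (8/3)/11 = 0.2424.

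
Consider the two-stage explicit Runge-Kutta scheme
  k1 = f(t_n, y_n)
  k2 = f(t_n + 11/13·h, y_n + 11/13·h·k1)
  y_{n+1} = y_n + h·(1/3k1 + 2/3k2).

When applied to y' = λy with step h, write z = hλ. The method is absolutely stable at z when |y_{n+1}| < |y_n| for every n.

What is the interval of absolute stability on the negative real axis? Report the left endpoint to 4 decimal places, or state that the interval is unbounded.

With y'=λy (z=hλ):
  k1=λy_n ⇒ h·k1=z·y_n;  k2=λ(1+11/13z)y_n ⇒ h·k2=z(1+11/13z)y_n
  y_{n+1}/y_n = 1 + 1/3z + 2/3z(1+11/13z) = 1 + z + 22/39z²
  ⇒ R(z) = 1 + z + 22/39z².

Need |R(x)|<1, x<0.
x=-0.74: |R|=0.5689
R=1: x+22/39x²=0 ⇒ x=−39/22=-1.7727; min R=1−1/(4·22/39)=0.5568>−1
Confirm numerically:
  x=-1.542: |R|=0.79930 <1
  x=-1.110: |R|=0.58503 <1
  x=-1.033: |R|=0.56895 <1
  x=-2.355: |R|=1.77353 >1
  x=-2.115: |R|=1.40836 >1
Stable set (-1.7727, 0).

(-1.7727, 0).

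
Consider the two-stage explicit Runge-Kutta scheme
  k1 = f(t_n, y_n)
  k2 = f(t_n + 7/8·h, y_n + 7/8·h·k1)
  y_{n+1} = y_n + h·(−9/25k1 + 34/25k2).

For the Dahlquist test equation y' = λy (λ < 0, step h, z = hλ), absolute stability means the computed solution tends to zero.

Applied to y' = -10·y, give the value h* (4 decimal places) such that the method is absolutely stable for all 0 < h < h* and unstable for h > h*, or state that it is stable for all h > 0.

(-0.8403,0); λ=-10 ⇒ h* = (100/119)/10 = 0.0840.

Test eqn y'=λy, z=hλ:
  k1=λy_n ⇒ h·k1=z·y_n;  k2=λ(1+7/8z)y_n ⇒ h·k2=z(1+7/8z)y_n
  y_{n+1}/y_n = 1 − 9/25z + 34/25z(1+7/8z) = 1 + z + 119/100z²
  so R(z) = 1 + z + 119/100z².

Solve |R(x)|<1 on ℝ⁻.
x=-0.84: |R|=0.9997
R=1: x+119/100x²=0 ⇒ x=−100/119=-0.8403; min R=1−1/(4·119/100)=0.7899>−1
Confirm numerically:
  x=-0.719: |R|=0.89618 <1
  x=-0.689: |R|=0.87592 <1
  x=-0.493: |R|=0.79623 <1
  x=-0.481: |R|=0.79432 <1
  x=-1.298: |R|=1.70692 >1
  x=-1.218: |R|=1.54739 >1
Interval (-0.8403, 0).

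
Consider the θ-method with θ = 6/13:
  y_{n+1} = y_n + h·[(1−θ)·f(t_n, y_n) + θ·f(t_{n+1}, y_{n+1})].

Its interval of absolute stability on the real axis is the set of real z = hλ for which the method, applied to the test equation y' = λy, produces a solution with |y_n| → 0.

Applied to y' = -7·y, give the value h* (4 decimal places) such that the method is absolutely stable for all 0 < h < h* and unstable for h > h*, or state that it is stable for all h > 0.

With y'=λy (z=hλ):
  y_{n+1} = y_n + z·[7/13·y_n + 6/13·y_{n+1}] ⇒ (1 − 6/13z)y_{n+1} = (1 + 7/13z)y_n
  R(z) = (1 + 7/13z)/(1 − 6/13z).

Boundary: |R(x)|=1, x<0.
x=-1.79: |R|=0.0198
R=−1: 1+7/13x = −1+6/13x ⇒ -1/13x=2 ⇒ x=2/(-1/13)=-26.0000
Confirm numerically:
  x=-19.745: |R|=0.95242 <1
  x=-15.814: |R|=0.90558 <1
  x=-13.375: |R|=0.86461 <1
  x=-26.308: |R|=1.00180 >1
  x=-26.249: |R|=1.00146 >1
  x=-26.142: |R|=1.00084 >1
Interval (-26.0000, 0).

(-26.0000,0); λ=-7 ⇒ h* = (26)/7 = 3.7143.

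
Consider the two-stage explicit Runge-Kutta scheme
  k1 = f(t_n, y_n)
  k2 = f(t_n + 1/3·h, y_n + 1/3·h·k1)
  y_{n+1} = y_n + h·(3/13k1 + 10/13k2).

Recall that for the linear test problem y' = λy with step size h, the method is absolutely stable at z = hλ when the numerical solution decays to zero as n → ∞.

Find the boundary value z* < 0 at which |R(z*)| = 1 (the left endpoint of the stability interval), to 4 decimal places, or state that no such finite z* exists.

Set f=λy, z=hλ:
  k1=λy_n ⇒ h·k1=z·y_n;  k2=λ(1+1/3z)y_n ⇒ h·k2=z(1+1/3z)y_n
  y_{n+1}/y_n = 1 + 3/13z + 10/13z(1+1/3z) = 1 + z + 10/39z²
  so R(z) = 1 + z + 10/39z².

Need |R(x)|<1, x<0.
x=-0.95: |R|=0.2814
R=1: x+10/39x²=0 ⇒ x=−39/10=-3.9000; min R=1−1/(4·10/39)=0.0250>−1
Confirm numerically:
  x=-3.853: |R|=0.95357 <1
  x=-3.559: |R|=0.68882 <1
  x=-1.704: |R|=0.04052 <1
  x=-4.235: |R|=1.36378 >1
  x=-4.202: |R|=1.32539 >1
  x=-4.009: |R|=1.11205 >1
Stable set (-3.9000, 0).

z* = -3.9000.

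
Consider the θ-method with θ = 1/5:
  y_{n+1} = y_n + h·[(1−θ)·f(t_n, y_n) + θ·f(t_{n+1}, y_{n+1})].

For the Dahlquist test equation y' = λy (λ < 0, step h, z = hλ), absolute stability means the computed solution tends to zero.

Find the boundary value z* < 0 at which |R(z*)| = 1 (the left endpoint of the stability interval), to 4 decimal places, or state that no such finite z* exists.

With y'=λy (z=hλ):
  y_{n+1} = y_n + z·[4/5·y_n + 1/5·y_{n+1}] ⇒ (1 − 1/5z)y_{n+1} = (1 + 4/5z)y_n
  Hence R(z) = (1 + 4/5z)/(1 − 1/5z).

Need |R(x)|<1, x<0.
x=-0.48: |R|=0.5620
R=−1: 1+4/5x = −1+1/5x ⇒ -3/5x=2 ⇒ x=2/(-3/5)=-3.3333
Confirm numerically:
  x=-3.143: |R|=0.92988 <1
  x=-2.150: |R|=0.50350 <1
  x=-1.906: |R|=0.37996 <1
  x=-1.562: |R|=0.19019 <1
  x=-3.621: |R|=1.10010 >1
  x=-3.590: |R|=1.08964 >1
Stable set (-3.3333, 0).

z* = -3.3333.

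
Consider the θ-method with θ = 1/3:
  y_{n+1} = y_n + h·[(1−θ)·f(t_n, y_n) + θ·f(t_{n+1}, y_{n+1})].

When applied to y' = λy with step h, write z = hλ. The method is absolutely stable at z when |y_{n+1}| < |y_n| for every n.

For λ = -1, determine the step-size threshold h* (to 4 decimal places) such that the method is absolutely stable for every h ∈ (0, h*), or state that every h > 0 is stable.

With y'=λy (z=hλ):
  y_{n+1} = y_n + z·[2/3·y_n + 1/3·y_{n+1}] ⇒ (1 − 1/3z)y_{n+1} = (1 + 2/3z)y_n
  Hence R(z) = (1 + 2/3z)/(1 − 1/3z).

Boundary: |R(x)|=1, x<0.
x=-0.67: |R|=0.4523
R=−1: 1+2/3x = −1+1/3x ⇒ -1/3x=2 ⇒ x=2/(-1/3)=-6.0000
Confirm numerically:
  x=-5.589: |R|=0.95215 <1
  x=-3.782: |R|=0.67296 <1
  x=-2.627: |R|=0.40057 <1
  x=-6.474: |R|=1.05003 >1
  x=-6.154: |R|=1.01682 >1
  x=-6.140: |R|=1.01532 >1
Stable set (-6.0000, 0).

(-6.0000,0); λ=-1 ⇒ h* = (6)/1 = 6.0000.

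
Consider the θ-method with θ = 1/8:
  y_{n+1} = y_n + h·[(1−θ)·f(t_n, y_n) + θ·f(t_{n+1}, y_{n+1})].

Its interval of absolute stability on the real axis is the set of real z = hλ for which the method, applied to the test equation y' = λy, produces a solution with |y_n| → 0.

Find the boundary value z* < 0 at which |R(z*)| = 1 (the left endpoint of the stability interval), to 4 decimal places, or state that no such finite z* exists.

left endpoint -2.6667.

With y'=λy (z=hλ):
  y_{n+1} = y_n + z·[7/8·y_n + 1/8·y_{n+1}] ⇒ (1 − 1/8z)y_{n+1} = (1 + 7/8z)y_n
  R(z) = (1 + 7/8z)/(1 − 1/8z).

Find x<0 with |R(x)|<1.
x=-1.21: |R|=0.0510
R=−1: 1+7/8x = −1+1/8x ⇒ -3/4x=2 ⇒ x=2/(-3/4)=-2.6667
Confirm numerically:
  x=-2.616: |R|=0.97136 <1
  x=-1.891: |R|=0.52947 <1
  x=-1.394: |R|=0.18714 <1
  x=-1.217: |R|=0.05631 <1
  x=-2.953: |R|=1.15685 >1
  x=-2.764: |R|=1.05425 >1
Interval (-2.6667, 0).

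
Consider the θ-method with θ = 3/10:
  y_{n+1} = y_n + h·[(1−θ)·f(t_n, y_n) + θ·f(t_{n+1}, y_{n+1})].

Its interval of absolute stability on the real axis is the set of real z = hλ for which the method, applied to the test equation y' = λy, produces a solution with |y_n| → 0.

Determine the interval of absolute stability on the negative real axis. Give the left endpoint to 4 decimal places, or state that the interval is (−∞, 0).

On y'=λy, z=hλ:
  y_{n+1} = y_n + z·[7/10·y_n + 3/10·y_{n+1}] ⇒ (1 − 3/10z)y_{n+1} = (1 + 7/10z)y_n
  Hence R(z) = (1 + 7/10z)/(1 − 3/10z).

Solve |R(x)|<1 on ℝ⁻.
x=-1.01: |R|=0.2249
R=−1: 1+7/10x = −1+3/10x ⇒ -2/5x=2 ⇒ x=2/(-2/5)=-5.0000
Confirm numerically:
  x=-2.603: |R|=0.46162 <1
  x=-2.304: |R|=0.36235 <1
  x=-2.225: |R|=0.33433 <1
  x=-5.420: |R|=1.06398 >1
  x=-5.288: |R|=1.04454 >1
  x=-5.256: |R|=1.03974 >1
Interval (-5.0000, 0).

(-5.0000, 0).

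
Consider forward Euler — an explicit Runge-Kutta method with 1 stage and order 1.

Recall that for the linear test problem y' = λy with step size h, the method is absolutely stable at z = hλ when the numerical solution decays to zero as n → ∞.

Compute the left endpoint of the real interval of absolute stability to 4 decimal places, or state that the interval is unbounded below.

z* = -2.0000.

Test eqn y'=λy, z=hλ:
  order 1, 1-stage ⇒ R(z)=1+z
  (e.g. R(-1)=0.00000, |R|=0.00000)

Need |R(x)|<1, x<0.
x=-1: |R|=0.0000
|R(-2.13)|=1.1300 |R(-1.7)|=0.7000 |R(-1.09)|=0.0900
Bisect:
  x_lo=-2.8967 |R|=1.8967  x_hi=-0.0620 |R|=0.9380
  mid=-1.47933 |R|=0.47933 →hi
  mid=-2.18802 |R|=1.18802 →lo
  mid=-1.83368 |R|=0.83368 →hi
  mid=-2.01085 |R|=1.01085 →lo
  mid=-1.92226 |R|=0.92226 →hi
  mid=-1.96655 |R|=0.96655 →hi
  mid=-1.98870 |R|=0.98870 →hi
  mid=-1.99977 |R|=0.99977 →hi
  ...
  [-2.00012,-1.99995] ⇒ x*=-2.0000
Stable set (-2.0000, 0).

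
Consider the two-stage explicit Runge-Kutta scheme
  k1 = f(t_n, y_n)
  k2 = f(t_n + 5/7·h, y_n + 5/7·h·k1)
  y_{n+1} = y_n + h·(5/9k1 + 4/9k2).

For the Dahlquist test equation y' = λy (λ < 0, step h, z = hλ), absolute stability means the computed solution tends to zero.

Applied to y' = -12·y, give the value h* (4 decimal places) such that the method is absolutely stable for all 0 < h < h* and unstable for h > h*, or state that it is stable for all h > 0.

(-3.1500,0); λ=-12 ⇒ h* = (63/20)/12 = 0.2625.

Test eqn y'=λy, z=hλ:
  k1=λy_n ⇒ h·k1=z·y_n;  k2=λ(1+5/7z)y_n ⇒ h·k2=z(1+5/7z)y_n
  y_{n+1}/y_n = 1 + 5/9z + 4/9z(1+5/7z) = 1 + z + 20/63z²
  Hence R(z) = 1 + z + 20/63z².

Boundary: |R(x)|=1, x<0.
x=-0.95: |R|=0.3365
R=1: x+20/63x²=0 ⇒ x=−63/20=-3.1500; min R=1−1/(4·20/63)=0.2125>−1
Confirm numerically:
  x=-2.903: |R|=0.77237 <1
  x=-2.672: |R|=0.59453 <1
  x=-1.265: |R|=0.24301 <1
  x=-3.449: |R|=1.32738 >1
  x=-3.448: |R|=1.32619 >1
Interval (-3.1500, 0).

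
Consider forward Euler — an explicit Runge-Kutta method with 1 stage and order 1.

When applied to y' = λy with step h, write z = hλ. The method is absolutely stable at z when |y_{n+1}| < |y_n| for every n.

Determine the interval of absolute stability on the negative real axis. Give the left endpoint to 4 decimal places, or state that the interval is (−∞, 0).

Set f=λy, z=hλ:
  order 1, 1-stage ⇒ R(z)=1+z
  (e.g. R(-1.75)=-0.75000, |R|=0.75000)

Solve |R(x)|<1 on ℝ⁻.
x=-1.75: |R|=0.7500
|R(-1.71)|=0.7100 |R(-1.46)|=0.4600 |R(-1.2)|=0.2000
Bisect:
  x_lo=-2.7170 |R|=1.7170  x_hi=-0.3603 |R|=0.6397
  mid=-1.53864 |R|=0.53864 →hi
  mid=-2.12782 |R|=1.12782 →lo
  mid=-1.83323 |R|=0.83323 →hi
  mid=-1.98053 |R|=0.98053 →hi
  mid=-2.05417 |R|=1.05417 →lo
  mid=-2.01735 |R|=1.01735 →lo
  mid=-1.99894 |R|=0.99894 →hi
  mid=-2.00814 |R|=1.00814 →lo
  mid=-2.00354 |R|=1.00354 →lo
  mid=-2.00124 |R|=1.00124 →lo
  ...
  [-2.00009,-1.99994] ⇒ x*=-2.0000
So |R|<1 on (-2.0000, 0).

z∈(-2.0000,0).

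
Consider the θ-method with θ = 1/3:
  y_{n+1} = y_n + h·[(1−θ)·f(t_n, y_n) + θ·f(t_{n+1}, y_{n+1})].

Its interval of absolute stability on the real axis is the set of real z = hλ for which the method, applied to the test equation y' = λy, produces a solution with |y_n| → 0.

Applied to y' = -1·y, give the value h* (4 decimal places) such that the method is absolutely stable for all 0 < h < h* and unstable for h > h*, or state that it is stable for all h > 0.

On y'=λy, z=hλ:
  y_{n+1} = y_n + z·[2/3·y_n + 1/3·y_{n+1}] ⇒ (1 − 1/3z)y_{n+1} = (1 + 2/3z)y_n
  Hence R(z) = (1 + 2/3z)/(1 − 1/3z).

Find x<0 with |R(x)|<1.
x=-0.94: |R|=0.2843
R=−1: 1+2/3x = −1+1/3x ⇒ -1/3x=2 ⇒ x=2/(-1/3)=-6.0000
Confirm numerically:
  x=-5.924: |R|=0.99148 <1
  x=-5.104: |R|=0.88944 <1
  x=-3.547: |R|=0.62532 <1
  x=-2.548: |R|=0.37779 <1
  x=-6.421: |R|=1.04469 >1
  x=-6.358: |R|=1.03826 >1
  x=-6.038: |R|=1.00420 >1
Stable set (-6.0000, 0).

(-6.0000,0); λ=-1 ⇒ h* = (6)/1 = 6.0000.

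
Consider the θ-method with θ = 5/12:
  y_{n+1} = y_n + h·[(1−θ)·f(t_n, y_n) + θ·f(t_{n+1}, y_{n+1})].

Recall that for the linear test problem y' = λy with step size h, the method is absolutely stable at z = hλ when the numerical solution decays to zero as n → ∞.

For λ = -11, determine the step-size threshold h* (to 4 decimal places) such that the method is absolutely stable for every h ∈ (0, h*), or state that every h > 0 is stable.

(-12.0000,0); λ=-11 ⇒ h* = (12)/11 = 1.0909.

With y'=λy (z=hλ):
  y_{n+1} = y_n + z·[7/12·y_n + 5/12·y_{n+1}] ⇒ (1 − 5/12z)y_{n+1} = (1 + 7/12z)y_n
  R(z) = (1 + 7/12z)/(1 − 5/12z).

Need |R(x)|<1, x<0.
x=-0.86: |R|=0.3669
R=−1: 1+7/12x = −1+5/12x ⇒ -1/6x=2 ⇒ x=2/(-1/6)=-12.0000
Confirm numerically:
  x=-10.949: |R|=0.96851 <1
  x=-8.447: |R|=0.86898 <1
  x=-6.723: |R|=0.76863 <1
  x=-12.253: |R|=1.00691 >1
  x=-12.229: |R|=1.00626 >1
  x=-12.191: |R|=1.00524 >1
Stable set (-12.0000, 0).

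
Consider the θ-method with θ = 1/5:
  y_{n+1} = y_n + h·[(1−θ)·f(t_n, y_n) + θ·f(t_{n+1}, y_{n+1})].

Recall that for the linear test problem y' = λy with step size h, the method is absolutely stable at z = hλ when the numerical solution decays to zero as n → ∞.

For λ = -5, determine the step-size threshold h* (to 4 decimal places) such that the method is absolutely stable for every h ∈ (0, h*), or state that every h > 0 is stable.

(-3.3333,0); λ=-5 ⇒ h* = (10/3)/5 = 0.6667.

With y'=λy (z=hλ):
  y_{n+1} = y_n + z·[4/5·y_n + 1/5·y_{n+1}] ⇒ (1 − 1/5z)y_{n+1} = (1 + 4/5z)y_n
  ⇒ R(z) = (1 + 4/5z)/(1 − 1/5z).

Boundary: |R(x)|=1, x<0.
x=-0.9: |R|=0.2373
R=−1: 1+4/5x = −1+1/5x ⇒ -3/5x=2 ⇒ x=2/(-3/5)=-3.3333
Confirm numerically:
  x=-3.208: |R|=0.95419 <1
  x=-1.793: |R|=0.31974 <1
  x=-1.789: |R|=0.31757 <1
  x=-1.701: |R|=0.26921 <1
  x=-3.792: |R|=1.15651 >1
  x=-3.658: |R|=1.11250 >1
So |R|<1 on (-3.3333, 0).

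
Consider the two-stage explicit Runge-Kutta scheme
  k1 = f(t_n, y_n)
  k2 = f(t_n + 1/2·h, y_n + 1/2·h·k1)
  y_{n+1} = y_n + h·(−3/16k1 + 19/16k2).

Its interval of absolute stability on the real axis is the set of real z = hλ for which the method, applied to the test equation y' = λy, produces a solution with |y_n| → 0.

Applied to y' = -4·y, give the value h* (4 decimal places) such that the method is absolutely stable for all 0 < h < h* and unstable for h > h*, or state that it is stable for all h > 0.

With y'=λy (z=hλ):
  k1=λy_n ⇒ h·k1=z·y_n;  k2=λ(1+1/2z)y_n ⇒ h·k2=z(1+1/2z)y_n
  y_{n+1}/y_n = 1 − 3/16z + 19/16z(1+1/2z) = 1 + z + 19/32z²
  R(z) = 1 + z + 19/32z².

Need |R(x)|<1, x<0.
x=-0.91: |R|=0.5817
R=1: x+19/32x²=0 ⇒ x=−32/19=-1.6842; min R=1−1/(4·19/32)=0.5789>−1
Confirm numerically:
  x=-1.380: |R|=0.75074 <1
  x=-0.710: |R|=0.58931 <1
  x=-0.696: |R|=0.59162 <1
  x=-1.945: |R|=1.30117 >1
  x=-1.731: |R|=1.04809 >1
Stable set (-1.6842, 0).

(-1.6842,0); λ=-4 ⇒ h* = (32/19)/4 = 0.4211.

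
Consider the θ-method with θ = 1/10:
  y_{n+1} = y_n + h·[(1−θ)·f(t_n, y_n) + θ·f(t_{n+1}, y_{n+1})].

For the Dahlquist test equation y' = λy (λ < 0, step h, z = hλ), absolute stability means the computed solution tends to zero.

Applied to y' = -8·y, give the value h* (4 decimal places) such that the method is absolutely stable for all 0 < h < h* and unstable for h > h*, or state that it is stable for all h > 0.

(-2.5000,0); λ=-8 ⇒ h* = (5/2)/8 = 0.3125.

With y'=λy (z=hλ):
  y_{n+1} = y_n + z·[9/10·y_n + 1/10·y_{n+1}] ⇒ (1 − 1/10z)y_{n+1} = (1 + 9/10z)y_n
  Hence R(z) = (1 + 9/10z)/(1 − 1/10z).

Find x<0 with |R(x)|<1.
x=-0.37: |R|=0.6432
R=−1: 1+9/10x = −1+1/10x ⇒ -4/5x=2 ⇒ x=2/(-4/5)=-2.5000
Confirm numerically:
  x=-2.102: |R|=0.73690 <1
  x=-2.012: |R|=0.67499 <1
  x=-1.777: |R|=0.50887 <1
  x=-1.507: |R|=0.30964 <1
  x=-2.940: |R|=1.27202 >1
  x=-2.917: |R|=1.25826 >1
  x=-2.622: |R|=1.07733 >1
So |R|<1 on (-2.5000, 0).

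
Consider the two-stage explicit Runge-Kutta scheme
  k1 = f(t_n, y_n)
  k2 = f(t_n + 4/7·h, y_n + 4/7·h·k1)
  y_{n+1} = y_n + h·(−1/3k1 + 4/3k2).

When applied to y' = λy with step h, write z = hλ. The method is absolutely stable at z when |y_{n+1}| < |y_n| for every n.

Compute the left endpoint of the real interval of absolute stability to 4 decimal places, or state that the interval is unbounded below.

On y'=λy, z=hλ:
  k1=λy_n ⇒ h·k1=z·y_n;  k2=λ(1+4/7z)y_n ⇒ h·k2=z(1+4/7z)y_n
  y_{n+1}/y_n = 1 − 1/3z + 4/3z(1+4/7z) = 1 + z + 16/21z²
  ⇒ R(z) = 1 + z + 16/21z².

Boundary: |R(x)|=1, x<0.
x=-1.43: |R|=1.1280
R=1: x+16/21x²=0 ⇒ x=−21/16=-1.3125; min R=1−1/(4·16/21)=0.6719>−1
Confirm numerically:
  x=-1.114: |R|=0.83152 <1
  x=-0.996: |R|=0.75982 <1
  x=-0.724: |R|=0.67537 <1
  x=-1.734: |R|=1.55686 >1
  x=-1.627: |R|=1.38986 >1
  x=-1.487: |R|=1.19770 >1
Interval (-1.3125, 0).

left endpoint -1.3125.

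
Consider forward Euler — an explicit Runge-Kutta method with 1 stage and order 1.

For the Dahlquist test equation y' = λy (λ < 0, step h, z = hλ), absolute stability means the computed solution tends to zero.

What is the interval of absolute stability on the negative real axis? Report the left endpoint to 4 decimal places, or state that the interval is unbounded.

On y'=λy, z=hλ:
  order 1, 1-stage ⇒ R(z)=1+z
  (e.g. R(-1.36)=-0.36000, |R|=0.36000)

Need |R(x)|<1, x<0.
x=-1.36: |R|=0.3600
|R(-2.18)|=1.1800 |R(-2.16)|=1.1600 |R(-1.48)|=0.4800
Bisect:
  x_lo=-2.7346 |R|=1.7346  x_hi=-0.1106 |R|=0.8894
  mid=-1.42263 |R|=0.42263 →hi
  mid=-2.07863 |R|=1.07863 →lo
  mid=-1.75063 |R|=0.75063 →hi
  mid=-1.91463 |R|=0.91463 →hi
  mid=-1.99663 |R|=0.99663 →hi
  mid=-2.03763 |R|=1.03763 →lo
  mid=-2.01713 |R|=1.01713 →lo
  mid=-2.00688 |R|=1.00688 →lo
  mid=-2.00176 |R|=1.00176 →lo
  mid=-1.99919 |R|=0.99919 →hi
  ...
  [-2.00015,-1.99999] ⇒ x*=-2.0000
So |R|<1 on (-2.0000, 0).

(-2.0000, 0).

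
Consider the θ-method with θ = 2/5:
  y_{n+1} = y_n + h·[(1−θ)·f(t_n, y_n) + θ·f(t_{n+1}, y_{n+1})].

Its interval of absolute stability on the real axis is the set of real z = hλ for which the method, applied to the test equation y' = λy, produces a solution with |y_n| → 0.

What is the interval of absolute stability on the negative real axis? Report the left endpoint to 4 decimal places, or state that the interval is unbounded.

Test eqn y'=λy, z=hλ:
  y_{n+1} = y_n + z·[3/5·y_n + 2/5·y_{n+1}] ⇒ (1 − 2/5z)y_{n+1} = (1 + 3/5z)y_n
  so R(z) = (1 + 3/5z)/(1 − 2/5z).

Need |R(x)|<1, x<0.
x=-0.49: |R|=0.5903
R=−1: 1+3/5x = −1+2/5x ⇒ -1/5x=2 ⇒ x=2/(-1/5)=-10.0000
Confirm numerically:
  x=-9.399: |R|=0.97475 <1
  x=-7.781: |R|=0.89208 <1
  x=-7.765: |R|=0.89113 <1
  x=-10.545: |R|=1.02089 >1
  x=-10.360: |R|=1.01400 >1
So |R|<1 on (-10.0000, 0).

z∈(-10.0000,0).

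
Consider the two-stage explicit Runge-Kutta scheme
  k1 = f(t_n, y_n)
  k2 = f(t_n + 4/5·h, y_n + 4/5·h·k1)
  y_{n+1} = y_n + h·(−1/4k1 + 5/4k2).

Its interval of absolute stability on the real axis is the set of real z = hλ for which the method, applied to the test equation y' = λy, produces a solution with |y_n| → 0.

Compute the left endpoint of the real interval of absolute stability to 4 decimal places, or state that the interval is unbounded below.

left endpoint -1.0000.

With y'=λy (z=hλ):
  k1=λy_n ⇒ h·k1=z·y_n;  k2=λ(1+4/5z)y_n ⇒ h·k2=z(1+4/5z)y_n
  y_{n+1}/y_n = 1 − 1/4z + 5/4z(1+4/5z) = 1 + z + z²
  R(z) = 1 + z + z².

Find x<0 with |R(x)|<1.
x=-0.5: |R|=0.7500
R=1: x+1x²=0 ⇒ x=−1=-1.0000; min R=1−1/(4·1)=0.7500>−1
Confirm numerically:
  x=-0.781: |R|=0.82896 <1
  x=-0.579: |R|=0.75624 <1
  x=-0.514: |R|=0.75020 <1
  x=-1.513: |R|=1.77617 >1
  x=-1.227: |R|=1.27853 >1
Stable set (-1.0000, 0).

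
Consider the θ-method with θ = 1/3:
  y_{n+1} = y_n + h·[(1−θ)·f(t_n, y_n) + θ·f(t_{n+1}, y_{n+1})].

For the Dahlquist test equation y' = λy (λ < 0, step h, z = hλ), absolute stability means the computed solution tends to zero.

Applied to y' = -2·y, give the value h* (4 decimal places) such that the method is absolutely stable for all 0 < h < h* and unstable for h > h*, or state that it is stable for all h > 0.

On y'=λy, z=hλ:
  y_{n+1} = y_n + z·[2/3·y_n + 1/3·y_{n+1}] ⇒ (1 − 1/3z)y_{n+1} = (1 + 2/3z)y_n
  so R(z) = (1 + 2/3z)/(1 − 1/3z).

Find x<0 with |R(x)|<1.
x=-1.35: |R|=0.0690
R=−1: 1+2/3x = −1+1/3x ⇒ -1/3x=2 ⇒ x=2/(-1/3)=-6.0000
Confirm numerically:
  x=-4.165: |R|=0.74389 <1
  x=-3.600: |R|=0.63636 <1
  x=-2.909: |R|=0.47690 <1
  x=-6.464: |R|=1.04903 >1
  x=-6.299: |R|=1.03215 >1
  x=-6.088: |R|=1.00968 >1
Interval (-6.0000, 0).

(-6.0000,0); λ=-2 ⇒ h* = (6)/2 = 3.0000.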